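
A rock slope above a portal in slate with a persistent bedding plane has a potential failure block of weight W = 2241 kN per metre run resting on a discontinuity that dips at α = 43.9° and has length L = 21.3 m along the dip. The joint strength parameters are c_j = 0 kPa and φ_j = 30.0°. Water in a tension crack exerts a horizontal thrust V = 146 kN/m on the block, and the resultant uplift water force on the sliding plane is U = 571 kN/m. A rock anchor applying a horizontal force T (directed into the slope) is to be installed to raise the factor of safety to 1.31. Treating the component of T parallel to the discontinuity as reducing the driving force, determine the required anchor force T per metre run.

Resolving forces along and normal to the sliding plane, with the horizontal anchor force T adding T·sinα to the effective normal force and T·cosα acting up the plane against the driving force:
FS = [c_jL + (W cosα − U − V sinα + T sinα) tanφ_j] / [W sinα + V cosα − T cosα]
Without the anchor: N' = 942.5 kN/m, driving T_d = 1659.1 kN/m, resisting R = 0·21.3 + 942.5·tan30.0° = 544.2 kN/m, FS = 0.33.
Setting FS = 1.31 and solving for T:
1.31·(1659.1 − T cos43.9°) = 544.2 + T sin43.9°·tan30.0°
T·(sin43.9°·tan30.0° + 1.31·cos43.9°) = 1.31·1659.1 − 544.2
T·(0.6934·0.5774 + 1.31·0.7206) = 2173.4 − 544.2 = 1629.3
T·1.3443 = 1629.3
T = 1212.0 kN/m

T = 1212 kN/m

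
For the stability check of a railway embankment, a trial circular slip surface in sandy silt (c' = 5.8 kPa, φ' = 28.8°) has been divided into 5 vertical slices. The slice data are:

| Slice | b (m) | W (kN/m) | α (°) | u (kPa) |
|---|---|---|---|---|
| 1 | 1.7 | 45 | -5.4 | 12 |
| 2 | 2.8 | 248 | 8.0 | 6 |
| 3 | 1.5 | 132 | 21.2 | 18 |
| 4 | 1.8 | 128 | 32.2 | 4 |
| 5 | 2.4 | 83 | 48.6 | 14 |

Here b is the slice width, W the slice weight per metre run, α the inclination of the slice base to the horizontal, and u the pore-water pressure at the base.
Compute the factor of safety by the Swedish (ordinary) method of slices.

FS = 1.52

Ordinary method of slices: FS = Σ[c'·Δl_i + (W_i cosα_i − u_i·Δl_i)·tanφ'] / Σ W_i sinα_i, with Δl_i = b_i / cosα_i.
Slice 1: Δl = 1.7/cos(-5.4°) = 1.708 m; N'_1 = 45·cos(-5.4°) − 12·1.708 = 24.3; c'Δl = 9.90; W sinα = -4.2
Slice 2: Δl = 2.8/cos8.0° = 2.828 m; N'_2 = 248·cos8.0° − 6·2.828 = 228.6; c'Δl = 16.40; W sinα = 34.5
Slice 3: Δl = 1.5/cos21.2° = 1.609 m; N'_3 = 132·cos21.2° − 18·1.609 = 94.1; c'Δl = 9.33; W sinα = 47.7
Slice 4: Δl = 1.8/cos32.2° = 2.127 m; N'_4 = 128·cos32.2° − 4·2.127 = 99.8; c'Δl = 12.34; W sinα = 68.2
Slice 5: Δl = 2.4/cos48.6° = 3.629 m; N'_5 = 83·cos48.6° − 14·3.629 = 4.1; c'Δl = 21.05; W sinα = 62.3
Σc'Δl = 69.0 kN/m; ΣN' = 450.9 kN/m; ΣW sinα = 208.5 kN/m
Resisting = 69.0 + 450.9·tan28.8° = 69.0 + 247.9 = 316.9 kN/m
FS = 316.9 / 208.5 = 1.520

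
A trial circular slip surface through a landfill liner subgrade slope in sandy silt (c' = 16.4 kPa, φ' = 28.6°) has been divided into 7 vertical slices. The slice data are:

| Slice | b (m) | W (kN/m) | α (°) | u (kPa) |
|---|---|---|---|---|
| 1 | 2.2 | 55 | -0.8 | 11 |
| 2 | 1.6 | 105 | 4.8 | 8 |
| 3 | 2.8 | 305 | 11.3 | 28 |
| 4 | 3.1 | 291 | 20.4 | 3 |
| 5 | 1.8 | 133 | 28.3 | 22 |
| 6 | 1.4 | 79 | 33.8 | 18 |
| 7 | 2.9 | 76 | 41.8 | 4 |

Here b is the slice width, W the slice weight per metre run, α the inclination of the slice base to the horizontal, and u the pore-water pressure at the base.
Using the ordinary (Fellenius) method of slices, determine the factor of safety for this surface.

FS = 2.14

Ordinary method of slices: FS = Σ[c'·Δl_i + (W_i cosα_i − u_i·Δl_i)·tanφ'] / Σ W_i sinα_i, with Δl_i = b_i / cosα_i.
Slice 1: Δl = 2.2/cos(-0.8°) = 2.200 m; N'_1 = 55·cos(-0.8°) − 11·2.200 = 30.8; c'Δl = 36.08; W sinα = -0.8
Slice 2: Δl = 1.6/cos4.8° = 1.606 m; N'_2 = 105·cos4.8° − 8·1.606 = 91.8; c'Δl = 26.33; W sinα = 8.8
Slice 3: Δl = 2.8/cos11.3° = 2.855 m; N'_3 = 305·cos11.3° − 28·2.855 = 219.1; c'Δl = 46.83; W sinα = 59.8
Slice 4: Δl = 3.1/cos20.4° = 3.307 m; N'_4 = 291·cos20.4° − 3·3.307 = 262.8; c'Δl = 54.24; W sinα = 101.4
Slice 5: Δl = 1.8/cos28.3° = 2.044 m; N'_5 = 133·cos28.3° − 22·2.044 = 72.1; c'Δl = 33.53; W sinα = 63.1
Slice 6: Δl = 1.4/cos33.8° = 1.685 m; N'_6 = 79·cos33.8° − 18·1.685 = 35.3; c'Δl = 27.63; W sinα = 43.9
Slice 7: Δl = 2.9/cos41.8° = 3.890 m; N'_7 = 76·cos41.8° − 4·3.890 = 41.1; c'Δl = 63.80; W sinα = 50.7
Σc'Δl = 288.4 kN/m; ΣN' = 753.1 kN/m; ΣW sinα = 326.9 kN/m
Resisting = 288.4 + 753.1·tan28.6° = 288.4 + 410.6 = 699.0 kN/m
FS = 699.0 / 326.9 = 2.139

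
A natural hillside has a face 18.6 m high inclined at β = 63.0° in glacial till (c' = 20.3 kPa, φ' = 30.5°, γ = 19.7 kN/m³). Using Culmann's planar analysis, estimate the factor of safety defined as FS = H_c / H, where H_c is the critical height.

FS = 1.09

H_c = (4c'/γ) · sinβ cosφ' / [1 − cos(β − φ')]
    = (4·20.3/19.7) · sin63.0°·cos30.5° / [1 − cos32.5°]
    = 4.122 · 0.7677 / 0.1566 = 20.21 m
FS = H_c / H = 20.21 / 18.6 = 1.086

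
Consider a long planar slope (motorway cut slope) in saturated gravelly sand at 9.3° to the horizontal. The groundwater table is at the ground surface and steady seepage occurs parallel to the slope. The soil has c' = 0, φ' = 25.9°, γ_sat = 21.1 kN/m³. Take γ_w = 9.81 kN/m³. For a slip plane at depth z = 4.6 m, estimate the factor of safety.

FS = 1.59

With seepage parallel to the slope and the water table at the surface, the effective normal stress on the slip plane uses the buoyant unit weight γ' = γ_sat − γ_w while the driving shear stress uses γ_sat:
FS = [c' + γ' z cos²β tanφ'] / [γ_sat z sinβ cosβ]
(For c' = 0 this reduces to FS = (γ'/γ_sat)·tanφ'/tanβ.)
γ' = 21.1 − 9.81 = 11.29 kN/m³
Numerator = 0.0 + 11.29·4.6·cos²9.3°·tan25.9° = 0.0 + 11.29·4.6·0.9739·0.4856 = 24.559 kPa
Denominator = 21.1·4.6·sin9.3°·cos9.3° = 21.1·4.6·0.1616·0.9869 = 15.479 kPa
FS = 24.559 / 15.479 = 1.587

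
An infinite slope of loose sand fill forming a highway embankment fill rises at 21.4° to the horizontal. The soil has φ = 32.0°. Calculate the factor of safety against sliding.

FS = 1.59

For a dry cohesionless infinite slope the factor of safety is FS = tanφ / tanβ.
FS = tan32.0° / tan21.4° = 0.6249 / 0.3919 = 1.594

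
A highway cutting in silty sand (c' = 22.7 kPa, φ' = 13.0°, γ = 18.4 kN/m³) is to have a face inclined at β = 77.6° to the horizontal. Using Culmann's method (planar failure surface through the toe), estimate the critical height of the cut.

Culmann's analysis gives the critical failure plane at α_cr = (β + φ')/2 = (77.6 + 13.0)/2 = 45.3°, and the critical height
H_c = (4c'/γ) · sinβ cosφ' / [1 − cos(β − φ')]
    = (4·22.7/18.4) · sin77.6°·cos13.0° / [1 − cos(64.6°)]
    = 4.935 · 0.9767·0.9744 / [1 − 0.4289]
    = 4.935 · 0.9516 / 0.5711
    = 8.22 m

H_c = 8.22 m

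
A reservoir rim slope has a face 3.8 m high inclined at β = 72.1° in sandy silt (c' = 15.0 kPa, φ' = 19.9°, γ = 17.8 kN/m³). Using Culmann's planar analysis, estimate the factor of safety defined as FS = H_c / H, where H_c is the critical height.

FS = 2.05

H_c = (4c'/γ) · sinβ cosφ' / [1 − cos(β − φ')]
    = (4·15.0/17.8) · sin72.1°·cos19.9° / [1 − cos52.2°]
    = 3.371 · 0.8948 / 0.3871 = 7.79 m
FS = H_c / H = 7.79 / 3.8 = 2.050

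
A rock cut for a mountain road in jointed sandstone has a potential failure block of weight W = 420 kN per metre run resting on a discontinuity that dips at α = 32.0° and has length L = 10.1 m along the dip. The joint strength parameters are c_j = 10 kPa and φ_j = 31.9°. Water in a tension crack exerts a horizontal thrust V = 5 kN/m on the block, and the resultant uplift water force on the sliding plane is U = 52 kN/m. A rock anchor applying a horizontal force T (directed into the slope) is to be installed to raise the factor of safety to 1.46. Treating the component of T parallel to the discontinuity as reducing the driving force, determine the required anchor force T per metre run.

T = 27 kN/m

Resolving forces along and normal to the sliding plane, with the horizontal anchor force T adding T·sinα to the effective normal force and T·cosα acting up the plane against the driving force:
FS = [c_jL + (W cosα − U − V sinα + T sinα) tanφ_j] / [W sinα + V cosα − T cosα]
Without the anchor: N' = 301.5 kN/m, driving T_d = 226.8 kN/m, resisting R = 10·10.1 + 301.5·tan31.9° = 288.7 kN/m, FS = 1.27.
Setting FS = 1.46 and solving for T:
1.46·(226.8 − T cos32.0°) = 288.7 + T sin32.0°·tan31.9°
T·(sin32.0°·tan31.9° + 1.46·cos32.0°) = 1.46·226.8 − 288.7
T·(0.5299·0.6224 + 1.46·0.8480) = 331.1 − 288.7 = 42.5
T·1.5680 = 42.5
T = 27.1 kN/m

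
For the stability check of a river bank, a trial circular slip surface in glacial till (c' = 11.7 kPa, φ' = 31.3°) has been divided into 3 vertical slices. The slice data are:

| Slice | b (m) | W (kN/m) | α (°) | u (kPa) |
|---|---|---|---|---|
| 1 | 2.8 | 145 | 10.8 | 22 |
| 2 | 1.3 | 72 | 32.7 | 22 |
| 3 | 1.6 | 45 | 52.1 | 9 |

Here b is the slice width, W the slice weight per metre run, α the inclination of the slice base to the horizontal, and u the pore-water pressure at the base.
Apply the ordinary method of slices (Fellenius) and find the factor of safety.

Ordinary method of slices: FS = Σ[c'·Δl_i + (W_i cosα_i − u_i·Δl_i)·tanφ'] / Σ W_i sinα_i, with Δl_i = b_i / cosα_i.
Slice 1: Δl = 2.8/cos10.8° = 2.850 m; N'_1 = 145·cos10.8° − 22·2.850 = 79.7; c'Δl = 33.35; W sinα = 27.2
Slice 2: Δl = 1.3/cos32.7° = 1.545 m; N'_2 = 72·cos32.7° − 22·1.545 = 26.6; c'Δl = 18.07; W sinα = 38.9
Slice 3: Δl = 1.6/cos52.1° = 2.605 m; N'_3 = 45·cos52.1° − 9·2.605 = 4.2; c'Δl = 30.47; W sinα = 35.5
Σc'Δl = 81.9 kN/m; ΣN' = 110.5 kN/m; ΣW sinα = 101.6 kN/m
Resisting = 81.9 + 110.5·tan31.3° = 81.9 + 67.2 = 149.1 kN/m
FS = 149.1 / 101.6 = 1.468

FS = 1.47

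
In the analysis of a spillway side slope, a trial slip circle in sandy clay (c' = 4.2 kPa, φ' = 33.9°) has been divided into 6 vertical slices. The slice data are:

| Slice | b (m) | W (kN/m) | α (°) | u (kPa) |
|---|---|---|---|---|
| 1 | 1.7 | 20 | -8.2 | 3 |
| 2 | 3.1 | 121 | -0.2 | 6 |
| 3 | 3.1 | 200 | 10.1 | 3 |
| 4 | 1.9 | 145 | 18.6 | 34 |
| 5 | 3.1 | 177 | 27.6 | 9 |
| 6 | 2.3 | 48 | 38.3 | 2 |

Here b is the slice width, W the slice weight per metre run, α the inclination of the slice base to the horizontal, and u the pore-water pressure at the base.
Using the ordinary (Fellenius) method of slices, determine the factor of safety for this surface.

Ordinary method of slices: FS = Σ[c'·Δl_i + (W_i cosα_i − u_i·Δl_i)·tanφ'] / Σ W_i sinα_i, with Δl_i = b_i / cosα_i.
Slice 1: Δl = 1.7/cos(-8.2°) = 1.718 m; N'_1 = 20·cos(-8.2°) − 3·1.718 = 14.6; c'Δl = 7.21; W sinα = -2.9
Slice 2: Δl = 3.1/cos(-0.2°) = 3.100 m; N'_2 = 121·cos(-0.2°) − 6·3.100 = 102.4; c'Δl = 13.02; W sinα = -0.4
Slice 3: Δl = 3.1/cos10.1° = 3.149 m; N'_3 = 200·cos10.1° − 3·3.149 = 187.5; c'Δl = 13.22; W sinα = 35.1
Slice 4: Δl = 1.9/cos18.6° = 2.005 m; N'_4 = 145·cos18.6° − 34·2.005 = 69.3; c'Δl = 8.42; W sinα = 46.2
Slice 5: Δl = 3.1/cos27.6° = 3.498 m; N'_5 = 177·cos27.6° − 9·3.498 = 125.4; c'Δl = 14.69; W sinα = 82.0
Slice 6: Δl = 2.3/cos38.3° = 2.931 m; N'_6 = 48·cos38.3° − 2·2.931 = 31.8; c'Δl = 12.31; W sinα = 29.7
Σc'Δl = 68.9 kN/m; ΣN' = 530.9 kN/m; ΣW sinα = 189.8 kN/m
Resisting = 68.9 + 530.9·tan33.9° = 68.9 + 356.8 = 425.7 kN/m
FS = 425.7 / 189.8 = 2.243

FS = 2.24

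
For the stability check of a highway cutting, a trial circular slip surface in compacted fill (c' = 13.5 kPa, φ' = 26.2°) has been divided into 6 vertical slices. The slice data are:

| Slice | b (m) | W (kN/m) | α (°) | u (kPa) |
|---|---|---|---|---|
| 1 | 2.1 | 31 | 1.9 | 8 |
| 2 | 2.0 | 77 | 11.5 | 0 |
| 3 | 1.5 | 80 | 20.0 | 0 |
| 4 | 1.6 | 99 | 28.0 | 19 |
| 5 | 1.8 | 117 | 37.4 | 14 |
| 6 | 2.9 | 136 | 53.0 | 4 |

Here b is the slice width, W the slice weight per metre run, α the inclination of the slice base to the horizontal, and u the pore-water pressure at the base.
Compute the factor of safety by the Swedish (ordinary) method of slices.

FS = 1.35

Ordinary method of slices: FS = Σ[c'·Δl_i + (W_i cosα_i − u_i·Δl_i)·tanφ'] / Σ W_i sinα_i, with Δl_i = b_i / cosα_i.
Slice 1: Δl = 2.1/cos1.9° = 2.101 m; N'_1 = 31·cos1.9° − 8·2.101 = 14.2; c'Δl = 28.37; W sinα = 1.0
Slice 2: Δl = 2.0/cos11.5° = 2.041 m; N'_2 = 77·cos11.5° − 0·2.041 = 75.5; c'Δl = 27.55; W sinα = 15.4
Slice 3: Δl = 1.5/cos20.0° = 1.596 m; N'_3 = 80·cos20.0° − 0·1.596 = 75.2; c'Δl = 21.55; W sinα = 27.4
Slice 4: Δl = 1.6/cos28.0° = 1.812 m; N'_4 = 99·cos28.0° − 19·1.812 = 53.0; c'Δl = 24.46; W sinα = 46.5
Slice 5: Δl = 1.8/cos37.4° = 2.266 m; N'_5 = 117·cos37.4° − 14·2.266 = 61.2; c'Δl = 30.59; W sinα = 71.1
Slice 6: Δl = 2.9/cos53.0° = 4.819 m; N'_6 = 136·cos53.0° − 4·4.819 = 62.6; c'Δl = 65.05; W sinα = 108.6
Σc'Δl = 197.6 kN/m; ΣN' = 341.6 kN/m; ΣW sinα = 269.9 kN/m
Resisting = 197.6 + 341.6·tan26.2° = 197.6 + 168.1 = 365.7 kN/m
FS = 365.7 / 269.9 = 1.355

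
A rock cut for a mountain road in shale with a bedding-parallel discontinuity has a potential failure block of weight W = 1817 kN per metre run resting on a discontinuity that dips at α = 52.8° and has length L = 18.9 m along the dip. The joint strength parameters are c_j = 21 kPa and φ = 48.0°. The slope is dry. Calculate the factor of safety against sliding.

FS = 1.12

Resolving the block weight along and normal to the plane and applying the Mohr–Coulomb strength on the joint:
N' = W cosα = 1817·cos52.8° = 1098.6 kN/m
Driving force T = W sinα = 1817·sin52.8° = 1447.3 kN/m
Resisting force R = c_j·L + N'·tanφ = 21·18.9 + 1098.6·tan48.0° = 396.9 + 1220.1 = 1617.0 kN/m
FS = R / T = 1617.0 / 1447.3 = 1.117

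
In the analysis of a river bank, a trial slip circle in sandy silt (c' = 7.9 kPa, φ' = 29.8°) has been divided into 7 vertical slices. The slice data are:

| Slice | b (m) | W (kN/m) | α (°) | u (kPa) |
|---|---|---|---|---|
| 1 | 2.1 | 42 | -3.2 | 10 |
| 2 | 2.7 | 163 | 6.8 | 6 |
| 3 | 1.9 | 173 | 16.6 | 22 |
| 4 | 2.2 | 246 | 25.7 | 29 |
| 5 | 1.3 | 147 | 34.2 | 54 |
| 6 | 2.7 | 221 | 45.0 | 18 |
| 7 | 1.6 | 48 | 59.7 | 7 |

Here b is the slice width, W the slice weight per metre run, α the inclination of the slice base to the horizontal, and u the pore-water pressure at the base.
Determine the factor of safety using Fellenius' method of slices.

FS = 1.02

Ordinary method of slices: FS = Σ[c'·Δl_i + (W_i cosα_i − u_i·Δl_i)·tanφ'] / Σ W_i sinα_i, with Δl_i = b_i / cosα_i.
Slice 1: Δl = 2.1/cos(-3.2°) = 2.103 m; N'_1 = 42·cos(-3.2°) − 10·2.103 = 20.9; c'Δl = 16.62; W sinα = -2.3
Slice 2: Δl = 2.7/cos6.8° = 2.719 m; N'_2 = 163·cos6.8° − 6·2.719 = 145.5; c'Δl = 21.48; W sinα = 19.3
Slice 3: Δl = 1.9/cos16.6° = 1.983 m; N'_3 = 173·cos16.6° − 22·1.983 = 122.2; c'Δl = 15.66; W sinα = 49.4
Slice 4: Δl = 2.2/cos25.7° = 2.442 m; N'_4 = 246·cos25.7° − 29·2.442 = 150.9; c'Δl = 19.29; W sinα = 106.7
Slice 5: Δl = 1.3/cos34.2° = 1.572 m; N'_5 = 147·cos34.2° − 54·1.572 = 36.7; c'Δl = 12.42; W sinα = 82.6
Slice 6: Δl = 2.7/cos45.0° = 3.818 m; N'_6 = 221·cos45.0° − 18·3.818 = 87.5; c'Δl = 30.17; W sinα = 156.3
Slice 7: Δl = 1.6/cos59.7° = 3.171 m; N'_7 = 48·cos59.7° − 7·3.171 = 2.0; c'Δl = 25.05; W sinα = 41.4
Σc'Δl = 140.7 kN/m; ΣN' = 565.7 kN/m; ΣW sinα = 453.4 kN/m
Resisting = 140.7 + 565.7·tan29.8° = 140.7 + 324.0 = 464.7 kN/m
FS = 464.7 / 453.4 = 1.025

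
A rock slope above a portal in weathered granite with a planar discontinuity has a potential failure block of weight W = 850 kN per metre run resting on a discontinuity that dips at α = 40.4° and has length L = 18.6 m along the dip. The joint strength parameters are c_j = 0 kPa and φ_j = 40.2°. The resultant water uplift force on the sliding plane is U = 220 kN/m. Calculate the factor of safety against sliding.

Resolving the block weight along and normal to the plane and applying the Mohr–Coulomb strength on the joint:
N' = W cosα − U = 850·cos40.4° − 220 = 427.3 kN/m
Driving force T = W sinα = 850·sin40.4° = 550.9 kN/m
Resisting force R = c_j·L + N'·tanφ_j = 0·18.6 + 427.3·tan40.2° = 0.0 + 361.1 = 361.1 kN/m
FS = R / T = 361.1 / 550.9 = 0.655

FS = 0.66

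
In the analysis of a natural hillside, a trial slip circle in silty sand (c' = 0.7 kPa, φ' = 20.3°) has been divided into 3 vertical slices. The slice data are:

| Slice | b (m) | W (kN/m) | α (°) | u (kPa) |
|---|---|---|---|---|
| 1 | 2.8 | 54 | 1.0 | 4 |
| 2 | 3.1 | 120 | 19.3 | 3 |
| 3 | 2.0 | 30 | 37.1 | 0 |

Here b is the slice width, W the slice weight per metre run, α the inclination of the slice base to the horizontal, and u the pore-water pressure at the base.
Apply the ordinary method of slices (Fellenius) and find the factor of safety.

Ordinary method of slices: FS = Σ[c'·Δl_i + (W_i cosα_i − u_i·Δl_i)·tanφ'] / Σ W_i sinα_i, with Δl_i = b_i / cosα_i.
Slice 1: Δl = 2.8/cos1.0° = 2.800 m; N'_1 = 54·cos1.0° − 4·2.800 = 42.8; c'Δl = 1.96; W sinα = 0.9
Slice 2: Δl = 3.1/cos19.3° = 3.285 m; N'_2 = 120·cos19.3° − 3·3.285 = 103.4; c'Δl = 2.30; W sinα = 39.7
Slice 3: Δl = 2.0/cos37.1° = 2.508 m; N'_3 = 30·cos37.1° − 0·2.508 = 23.9; c'Δl = 1.76; W sinα = 18.1
Σc'Δl = 6.0 kN/m; ΣN' = 170.1 kN/m; ΣW sinα = 58.7 kN/m
Resisting = 6.0 + 170.1·tan20.3° = 6.0 + 62.9 = 68.9 kN/m
FS = 68.9 / 58.7 = 1.175

FS = 1.17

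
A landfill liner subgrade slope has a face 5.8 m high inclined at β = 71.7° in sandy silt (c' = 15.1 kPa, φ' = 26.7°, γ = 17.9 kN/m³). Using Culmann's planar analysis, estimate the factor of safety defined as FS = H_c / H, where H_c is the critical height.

H_c = (4c'/γ) · sinβ cosφ' / [1 − cos(β − φ')]
    = (4·15.1/17.9) · sin71.7°·cos26.7° / [1 − cos45.0°]
    = 3.374 · 0.8482 / 0.2929 = 9.77 m
FS = H_c / H = 9.77 / 5.8 = 1.685

FS = 1.68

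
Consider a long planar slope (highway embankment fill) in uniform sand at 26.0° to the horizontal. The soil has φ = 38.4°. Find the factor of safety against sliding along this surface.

FS = 1.63

For a dry cohesionless infinite slope the factor of safety is FS = tanφ / tanβ.
FS = tan38.4° / tan26.0° = 0.7926 / 0.4877 = 1.625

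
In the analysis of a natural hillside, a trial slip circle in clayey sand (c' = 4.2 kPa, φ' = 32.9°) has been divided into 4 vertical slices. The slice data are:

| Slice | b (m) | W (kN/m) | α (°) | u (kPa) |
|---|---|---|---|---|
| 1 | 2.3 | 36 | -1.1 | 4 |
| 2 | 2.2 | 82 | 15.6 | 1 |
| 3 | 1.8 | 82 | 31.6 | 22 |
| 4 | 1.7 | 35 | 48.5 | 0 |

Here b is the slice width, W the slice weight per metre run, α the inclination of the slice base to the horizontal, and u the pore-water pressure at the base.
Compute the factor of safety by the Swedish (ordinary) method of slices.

FS = 1.50

Ordinary method of slices: FS = Σ[c'·Δl_i + (W_i cosα_i − u_i·Δl_i)·tanφ'] / Σ W_i sinα_i, with Δl_i = b_i / cosα_i.
Slice 1: Δl = 2.3/cos(-1.1°) = 2.300 m; N'_1 = 36·cos(-1.1°) − 4·2.300 = 26.8; c'Δl = 9.66; W sinα = -0.7
Slice 2: Δl = 2.2/cos15.6° = 2.284 m; N'_2 = 82·cos15.6° − 1·2.284 = 76.7; c'Δl = 9.59; W sinα = 22.1
Slice 3: Δl = 1.8/cos31.6° = 2.113 m; N'_3 = 82·cos31.6° − 22·2.113 = 23.3; c'Δl = 8.88; W sinα = 43.0
Slice 4: Δl = 1.7/cos48.5° = 2.566 m; N'_4 = 35·cos48.5° − 0·2.566 = 23.2; c'Δl = 10.78; W sinα = 26.2
Σc'Δl = 38.9 kN/m; ΣN' = 150.0 kN/m; ΣW sinα = 90.5 kN/m
Resisting = 38.9 + 150.0·tan32.9° = 38.9 + 97.1 = 136.0 kN/m
FS = 136.0 / 90.5 = 1.502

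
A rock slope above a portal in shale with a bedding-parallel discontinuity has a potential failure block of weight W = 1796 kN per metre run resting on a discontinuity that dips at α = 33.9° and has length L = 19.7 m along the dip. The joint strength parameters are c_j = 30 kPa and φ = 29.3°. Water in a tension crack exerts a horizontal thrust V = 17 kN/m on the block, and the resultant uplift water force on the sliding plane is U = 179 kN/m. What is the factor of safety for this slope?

Resolving the block weight along and normal to the plane and applying the Mohr–Coulomb strength on the joint:
N' = W cosα − U − V sinα = 1796·cos33.9° − 179 − 17·sin33.9° = 1302.2 kN/m
Driving force T = W sinα + V cosα = 1796·sin33.9° + 17·cos33.9° = 1015.8 kN/m
Resisting force R = c_j·L + N'·tanφ = 30·19.7 + 1302.2·tan29.3° = 591.0 + 730.8 = 1321.8 kN/m
FS = R / T = 1321.8 / 1015.8 = 1.301

FS = 1.30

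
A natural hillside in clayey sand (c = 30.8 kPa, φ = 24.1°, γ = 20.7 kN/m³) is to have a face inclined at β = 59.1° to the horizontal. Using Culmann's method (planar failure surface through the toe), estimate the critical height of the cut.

Culmann's analysis gives the critical failure plane at α_cr = (β + φ)/2 = (59.1 + 24.1)/2 = 41.6°, and the critical height
H_c = (4c/γ) · sinβ cosφ / [1 − cos(β − φ)]
    = (4·30.8/20.7) · sin59.1°·cos24.1° / [1 − cos(35.0°)]
    = 5.952 · 0.8581·0.9128 / [1 − 0.8192]
    = 5.952 · 0.7833 / 0.1808
    = 25.78 m

H_c = 25.78 m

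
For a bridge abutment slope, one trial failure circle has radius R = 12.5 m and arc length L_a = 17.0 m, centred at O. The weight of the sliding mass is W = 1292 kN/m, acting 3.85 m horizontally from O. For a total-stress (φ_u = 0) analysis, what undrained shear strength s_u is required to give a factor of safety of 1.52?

FS = s_u·L_a·R / (W·d), so s_u = FS·W·d / (L_a·R).
s_u = 1.52·1292·3.85 / (17.00·12.5) = 7560.8 / 212.50 = 35.58 kPa

s_u = 35.6 kPa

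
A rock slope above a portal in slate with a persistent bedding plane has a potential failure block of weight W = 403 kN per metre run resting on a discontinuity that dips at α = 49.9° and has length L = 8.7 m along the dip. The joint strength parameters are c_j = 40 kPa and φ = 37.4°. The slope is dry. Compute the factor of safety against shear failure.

Resolving the block weight along and normal to the plane and applying the Mohr–Coulomb strength on the joint:
N' = W cosα = 403·cos49.9° = 259.6 kN/m
Driving force T = W sinα = 403·sin49.9° = 308.3 kN/m
Resisting force R = c_j·L + N'·tanφ = 40·8.7 + 259.6·tan37.4° = 348.0 + 198.5 = 546.5 kN/m
FS = R / T = 546.5 / 308.3 = 1.773

FS = 1.77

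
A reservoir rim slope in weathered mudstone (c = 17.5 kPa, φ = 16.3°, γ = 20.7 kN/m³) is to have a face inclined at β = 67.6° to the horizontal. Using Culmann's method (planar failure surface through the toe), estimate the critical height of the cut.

Culmann's analysis gives the critical failure plane at α_cr = (β + φ)/2 = (67.6 + 16.3)/2 = 41.9°, and the critical height
H_c = (4c/γ) · sinβ cosφ / [1 − cos(β − φ)]
    = (4·17.5/20.7) · sin67.6°·cos16.3° / [1 − cos(51.3°)]
    = 3.382 · 0.9245·0.9598 / [1 − 0.6252]
    = 3.382 · 0.8874 / 0.3748
    = 8.01 m

H_c = 8.01 m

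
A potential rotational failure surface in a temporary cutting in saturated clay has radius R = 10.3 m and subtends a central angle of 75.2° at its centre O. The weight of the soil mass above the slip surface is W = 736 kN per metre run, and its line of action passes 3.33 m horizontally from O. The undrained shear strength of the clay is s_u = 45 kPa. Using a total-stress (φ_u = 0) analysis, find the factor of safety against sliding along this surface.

Taking moments about the centre O, the resisting moment is provided by the undrained shear strength acting along the arc:
Arc length L_a = R·θ = 10.3·(75.2°·π/180) = 10.3·1.3125 = 13.52 m
M_R = s_u·L_a·R = 45·13.52·10.3 = 6265.9 kN·m/m
M_D = W·d = 736·3.33 = 2450.9 kN·m/m
FS = M_R / M_D = 6265.9 / 2450.9 = 2.557

FS = 2.56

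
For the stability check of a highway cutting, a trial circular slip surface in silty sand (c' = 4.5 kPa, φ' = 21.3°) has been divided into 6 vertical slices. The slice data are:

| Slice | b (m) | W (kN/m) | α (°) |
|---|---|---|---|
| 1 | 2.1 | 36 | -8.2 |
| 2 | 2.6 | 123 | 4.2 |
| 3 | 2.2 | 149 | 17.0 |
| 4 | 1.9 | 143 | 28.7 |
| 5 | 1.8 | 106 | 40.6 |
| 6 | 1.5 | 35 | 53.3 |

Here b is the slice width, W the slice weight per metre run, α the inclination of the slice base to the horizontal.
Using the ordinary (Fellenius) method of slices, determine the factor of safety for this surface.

FS = 1.26

Ordinary method of slices: FS = Σ[c'·Δl_i + (W_i cosα_i)·tanφ'] / Σ W_i sinα_i, with Δl_i = b_i / cosα_i.
Slice 1: Δl = 2.1/cos(-8.2°) = 2.122 m; N'_1 = 36·cos(-8.2°) = 35.6; c'Δl = 9.55; W sinα = -5.1
Slice 2: Δl = 2.6/cos4.2° = 2.607 m; N'_2 = 123·cos4.2° = 122.7; c'Δl = 11.73; W sinα = 9.0
Slice 3: Δl = 2.2/cos17.0° = 2.301 m; N'_3 = 149·cos17.0° = 142.5; c'Δl = 10.35; W sinα = 43.6
Slice 4: Δl = 1.9/cos28.7° = 2.166 m; N'_4 = 143·cos28.7° = 125.4; c'Δl = 9.75; W sinα = 68.7
Slice 5: Δl = 1.8/cos40.6° = 2.371 m; N'_5 = 106·cos40.6° = 80.5; c'Δl = 10.67; W sinα = 69.0
Slice 6: Δl = 1.5/cos53.3° = 2.510 m; N'_6 = 35·cos53.3° = 20.9; c'Δl = 11.29; W sinα = 28.1
Σc'Δl = 63.3 kN/m; ΣN' = 527.6 kN/m; ΣW sinα = 213.2 kN/m
Resisting = 63.3 + 527.6·tan21.3° = 63.3 + 205.7 = 269.1 kN/m
FS = 269.1 / 213.2 = 1.262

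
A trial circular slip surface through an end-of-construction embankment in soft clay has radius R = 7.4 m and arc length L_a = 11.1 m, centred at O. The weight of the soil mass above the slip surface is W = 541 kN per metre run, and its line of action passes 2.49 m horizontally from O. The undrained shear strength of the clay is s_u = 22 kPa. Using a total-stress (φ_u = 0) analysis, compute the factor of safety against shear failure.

FS = 1.34

Taking moments about the centre O, the resisting moment is provided by the undrained shear strength acting along the arc:
M_R = s_u·L_a·R = 22·11.10·7.4 = 1807.1 kN·m/m
M_D = W·d = 541·2.49 = 1347.1 kN·m/m
FS = M_R / M_D = 1807.1 / 1347.1 = 1.341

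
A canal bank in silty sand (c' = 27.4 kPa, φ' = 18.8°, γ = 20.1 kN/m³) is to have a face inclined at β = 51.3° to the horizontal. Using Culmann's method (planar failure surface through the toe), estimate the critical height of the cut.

Culmann's analysis gives the critical failure plane at α_cr = (β + φ')/2 = (51.3 + 18.8)/2 = 35.0°, and the critical height
H_c = (4c'/γ) · sinβ cosφ' / [1 − cos(β − φ')]
    = (4·27.4/20.1) · sin51.3°·cos18.8° / [1 − cos(32.5°)]
    = 5.453 · 0.7804·0.9466 / [1 − 0.8434]
    = 5.453 · 0.7388 / 0.1566
    = 25.72 m

H_c = 25.72 m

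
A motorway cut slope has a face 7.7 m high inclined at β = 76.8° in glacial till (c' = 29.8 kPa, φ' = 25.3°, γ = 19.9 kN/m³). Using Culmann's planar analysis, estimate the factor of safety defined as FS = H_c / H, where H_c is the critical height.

H_c = (4c'/γ) · sinβ cosφ' / [1 − cos(β − φ')]
    = (4·29.8/19.9) · sin76.8°·cos25.3° / [1 − cos51.5°]
    = 5.990 · 0.8802 / 0.3775 = 13.97 m
FS = H_c / H = 13.97 / 7.7 = 1.814

FS = 1.81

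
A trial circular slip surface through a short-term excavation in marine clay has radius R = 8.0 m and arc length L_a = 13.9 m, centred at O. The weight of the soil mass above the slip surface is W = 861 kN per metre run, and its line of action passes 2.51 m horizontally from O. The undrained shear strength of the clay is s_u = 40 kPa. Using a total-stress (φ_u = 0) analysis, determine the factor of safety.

FS = 2.06

Taking moments about the centre O, the resisting moment is provided by the undrained shear strength acting along the arc:
M_R = s_u·L_a·R = 40·13.90·8.0 = 4448.0 kN·m/m
M_D = W·d = 861·2.51 = 2161.1 kN·m/m
FS = M_R / M_D = 4448.0 / 2161.1 = 2.058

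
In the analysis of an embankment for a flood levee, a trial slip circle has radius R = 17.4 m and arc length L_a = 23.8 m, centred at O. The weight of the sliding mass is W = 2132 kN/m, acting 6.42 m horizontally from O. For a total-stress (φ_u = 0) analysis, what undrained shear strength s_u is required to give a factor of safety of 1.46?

s_u = 48.3 kPa

FS = s_u·L_a·R / (W·d), so s_u = FS·W·d / (L_a·R).
s_u = 1.46·2132·6.42 / (23.80·17.4) = 19983.7 / 414.12 = 48.26 kPa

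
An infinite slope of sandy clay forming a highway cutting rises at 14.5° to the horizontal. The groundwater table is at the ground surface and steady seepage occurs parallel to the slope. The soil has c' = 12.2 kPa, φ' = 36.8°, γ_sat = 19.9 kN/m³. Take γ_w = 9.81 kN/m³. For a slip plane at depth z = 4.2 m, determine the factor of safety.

With seepage parallel to the slope and the water table at the surface, the effective normal stress on the slip plane uses the buoyant unit weight γ' = γ_sat − γ_w while the driving shear stress uses γ_sat:
FS = [c' + γ' z cos²β tanφ'] / [γ_sat z sinβ cosβ]
γ' = 19.9 − 9.81 = 10.09 kN/m³
Numerator = 12.2 + 10.09·4.2·cos²14.5°·tan36.8° = 12.2 + 10.09·4.2·0.9373·0.7481 = 41.915 kPa
Denominator = 19.9·4.2·sin14.5°·cos14.5° = 19.9·4.2·0.2504·0.9681 = 20.260 kPa
FS = 41.915 / 20.260 = 2.069

FS = 2.07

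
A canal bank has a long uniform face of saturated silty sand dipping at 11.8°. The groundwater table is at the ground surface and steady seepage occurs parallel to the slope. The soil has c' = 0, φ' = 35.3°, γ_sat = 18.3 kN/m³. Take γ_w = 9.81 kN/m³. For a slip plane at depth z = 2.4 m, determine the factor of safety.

With seepage parallel to the slope and the water table at the surface, the effective normal stress on the slip plane uses the buoyant unit weight γ' = γ_sat − γ_w while the driving shear stress uses γ_sat:
FS = [c' + γ' z cos²β tanφ'] / [γ_sat z sinβ cosβ]
(For c' = 0 this reduces to FS = (γ'/γ_sat)·tanφ'/tanβ.)
γ' = 18.3 − 9.81 = 8.49 kN/m³
Numerator = 0.0 + 8.49·2.4·cos²11.8°·tan35.3° = 0.0 + 8.49·2.4·0.9582·0.7080 = 13.824 kPa
Denominator = 18.3·2.4·sin11.8°·cos11.8° = 18.3·2.4·0.2045·0.9789 = 8.792 kPa
FS = 13.824 / 8.792 = 1.572

FS = 1.57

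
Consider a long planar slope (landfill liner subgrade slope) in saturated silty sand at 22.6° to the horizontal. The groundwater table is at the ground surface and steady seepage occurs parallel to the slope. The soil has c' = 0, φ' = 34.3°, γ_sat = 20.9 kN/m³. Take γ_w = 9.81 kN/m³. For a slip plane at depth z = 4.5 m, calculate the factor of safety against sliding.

FS = 0.87

With seepage parallel to the slope and the water table at the surface, the effective normal stress on the slip plane uses the buoyant unit weight γ' = γ_sat − γ_w while the driving shear stress uses γ_sat:
FS = [c' + γ' z cos²β tanφ'] / [γ_sat z sinβ cosβ]
(For c' = 0 this reduces to FS = (γ'/γ_sat)·tanφ'/tanβ.)
γ' = 20.9 − 9.81 = 11.09 kN/m³
Numerator = 0.0 + 11.09·4.5·cos²22.6°·tan34.3° = 0.0 + 11.09·4.5·0.8523·0.6822 = 29.015 kPa
Denominator = 20.9·4.5·sin22.6°·cos22.6° = 20.9·4.5·0.3843·0.9232 = 33.368 kPa
FS = 29.015 / 33.368 = 0.870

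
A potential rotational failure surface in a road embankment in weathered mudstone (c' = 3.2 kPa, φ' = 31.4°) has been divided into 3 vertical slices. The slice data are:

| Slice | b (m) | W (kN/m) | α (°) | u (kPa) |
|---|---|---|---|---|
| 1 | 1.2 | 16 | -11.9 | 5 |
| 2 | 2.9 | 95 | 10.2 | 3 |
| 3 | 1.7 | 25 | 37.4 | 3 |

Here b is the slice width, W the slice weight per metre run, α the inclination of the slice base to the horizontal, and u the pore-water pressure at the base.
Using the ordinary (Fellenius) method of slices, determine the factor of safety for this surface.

FS = 2.99

Ordinary method of slices: FS = Σ[c'·Δl_i + (W_i cosα_i − u_i·Δl_i)·tanφ'] / Σ W_i sinα_i, with Δl_i = b_i / cosα_i.
Slice 1: Δl = 1.2/cos(-11.9°) = 1.226 m; N'_1 = 16·cos(-11.9°) − 5·1.226 = 9.5; c'Δl = 3.92; W sinα = -3.3
Slice 2: Δl = 2.9/cos10.2° = 2.947 m; N'_2 = 95·cos10.2° − 3·2.947 = 84.7; c'Δl = 9.43; W sinα = 16.8
Slice 3: Δl = 1.7/cos37.4° = 2.140 m; N'_3 = 25·cos37.4° − 3·2.140 = 13.4; c'Δl = 6.85; W sinα = 15.2
Σc'Δl = 20.2 kN/m; ΣN' = 107.6 kN/m; ΣW sinα = 28.7 kN/m
Resisting = 20.2 + 107.6·tan31.4° = 20.2 + 65.7 = 85.9 kN/m
FS = 85.9 / 28.7 = 2.992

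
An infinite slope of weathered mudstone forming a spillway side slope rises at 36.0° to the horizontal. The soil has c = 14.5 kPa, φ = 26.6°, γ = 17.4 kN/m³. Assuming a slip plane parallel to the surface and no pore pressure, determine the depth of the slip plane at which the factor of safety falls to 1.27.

z = 3.02 m

Setting FS = 1.27 in FS = [c + γz cos²β tanφ] / [γz sinβ cosβ] and solving for z:
z = c / [γ cosβ (FS·sinβ − cosβ·tanφ)]
  = 14.5 / [17.4·cos36.0°·(1.27·sin36.0° − cos36.0°·tan26.6°)]
  = 14.5 / [17.4·0.8090·(1.27·0.5878 − 0.8090·0.5008)]
  = 14.5 / 4.8053 = 3.017 m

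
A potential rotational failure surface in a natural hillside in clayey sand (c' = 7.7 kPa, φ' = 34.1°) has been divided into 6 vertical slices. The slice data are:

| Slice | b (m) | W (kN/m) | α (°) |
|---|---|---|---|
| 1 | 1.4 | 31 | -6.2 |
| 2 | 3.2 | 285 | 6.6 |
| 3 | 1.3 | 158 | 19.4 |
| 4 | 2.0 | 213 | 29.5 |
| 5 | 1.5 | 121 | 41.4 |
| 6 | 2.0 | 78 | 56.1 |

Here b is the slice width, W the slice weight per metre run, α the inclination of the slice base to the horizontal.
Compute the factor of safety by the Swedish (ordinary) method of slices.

FS = 1.92

Ordinary method of slices: FS = Σ[c'·Δl_i + (W_i cosα_i)·tanφ'] / Σ W_i sinα_i, with Δl_i = b_i / cosα_i.
Slice 1: Δl = 1.4/cos(-6.2°) = 1.408 m; N'_1 = 31·cos(-6.2°) = 30.8; c'Δl = 10.84; W sinα = -3.3
Slice 2: Δl = 3.2/cos6.6° = 3.221 m; N'_2 = 285·cos6.6° = 283.1; c'Δl = 24.80; W sinα = 32.8
Slice 3: Δl = 1.3/cos19.4° = 1.378 m; N'_3 = 158·cos19.4° = 149.0; c'Δl = 10.61; W sinα = 52.5
Slice 4: Δl = 2.0/cos29.5° = 2.298 m; N'_4 = 213·cos29.5° = 185.4; c'Δl = 17.69; W sinα = 104.9
Slice 5: Δl = 1.5/cos41.4° = 2.000 m; N'_5 = 121·cos41.4° = 90.8; c'Δl = 15.40; W sinα = 80.0
Slice 6: Δl = 2.0/cos56.1° = 3.586 m; N'_6 = 78·cos56.1° = 43.5; c'Δl = 27.61; W sinα = 64.7
Σc'Δl = 107.0 kN/m; ΣN' = 782.6 kN/m; ΣW sinα = 331.5 kN/m
Resisting = 107.0 + 782.6·tan34.1° = 107.0 + 529.9 = 636.8 kN/m
FS = 636.8 / 331.5 = 1.921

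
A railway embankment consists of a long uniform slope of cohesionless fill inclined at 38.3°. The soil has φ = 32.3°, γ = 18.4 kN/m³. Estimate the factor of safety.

FS = 0.80

For a dry cohesionless infinite slope the factor of safety is FS = tanφ / tanβ.
FS = tan32.3° / tan38.3° = 0.6322 / 0.7898 = 0.800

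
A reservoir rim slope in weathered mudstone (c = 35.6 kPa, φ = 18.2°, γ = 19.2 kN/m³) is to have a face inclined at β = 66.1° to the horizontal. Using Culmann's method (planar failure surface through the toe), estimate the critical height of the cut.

H_c = 19.54 m

Culmann's analysis gives the critical failure plane at α_cr = (β + φ)/2 = (66.1 + 18.2)/2 = 42.1°, and the critical height
H_c = (4c/γ) · sinβ cosφ / [1 − cos(β − φ)]
    = (4·35.6/19.2) · sin66.1°·cos18.2° / [1 − cos(47.9°)]
    = 7.417 · 0.9143·0.9500 / [1 − 0.6704]
    = 7.417 · 0.8685 / 0.3296
    = 19.54 m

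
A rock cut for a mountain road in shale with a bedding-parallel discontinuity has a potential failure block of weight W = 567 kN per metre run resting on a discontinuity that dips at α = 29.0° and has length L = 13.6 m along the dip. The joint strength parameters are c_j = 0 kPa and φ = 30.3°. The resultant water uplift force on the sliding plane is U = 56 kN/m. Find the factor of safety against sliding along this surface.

Resolving the block weight along and normal to the plane and applying the Mohr–Coulomb strength on the joint:
N' = W cosα − U = 567·cos29.0° − 56 = 439.9 kN/m
Driving force T = W sinα = 567·sin29.0° = 274.9 kN/m
Resisting force R = c_j·L + N'·tanφ = 0·13.6 + 439.9·tan30.3° = 0.0 + 257.1 = 257.1 kN/m
FS = R / T = 257.1 / 274.9 = 0.935

FS = 0.94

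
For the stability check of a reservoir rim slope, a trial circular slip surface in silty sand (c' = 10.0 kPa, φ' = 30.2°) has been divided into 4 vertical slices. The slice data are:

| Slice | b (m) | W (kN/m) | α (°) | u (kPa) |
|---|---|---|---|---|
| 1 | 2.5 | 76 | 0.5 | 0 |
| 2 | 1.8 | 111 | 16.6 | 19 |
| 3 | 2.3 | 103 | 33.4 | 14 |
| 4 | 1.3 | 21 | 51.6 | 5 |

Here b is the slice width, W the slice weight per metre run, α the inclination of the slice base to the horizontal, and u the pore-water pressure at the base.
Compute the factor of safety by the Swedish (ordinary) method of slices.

Ordinary method of slices: FS = Σ[c'·Δl_i + (W_i cosα_i − u_i·Δl_i)·tanφ'] / Σ W_i sinα_i, with Δl_i = b_i / cosα_i.
Slice 1: Δl = 2.5/cos0.5° = 2.500 m; N'_1 = 76·cos0.5° − 0·2.500 = 76.0; c'Δl = 25.00; W sinα = 0.7
Slice 2: Δl = 1.8/cos16.6° = 1.878 m; N'_2 = 111·cos16.6° − 19·1.878 = 70.7; c'Δl = 18.78; W sinα = 31.7
Slice 3: Δl = 2.3/cos33.4° = 2.755 m; N'_3 = 103·cos33.4° − 14·2.755 = 47.4; c'Δl = 27.55; W sinα = 56.7
Slice 4: Δl = 1.3/cos51.6° = 2.093 m; N'_4 = 21·cos51.6° − 5·2.093 = 2.6; c'Δl = 20.93; W sinα = 16.5
Σc'Δl = 92.3 kN/m; ΣN' = 196.7 kN/m; ΣW sinα = 105.5 kN/m
Resisting = 92.3 + 196.7·tan30.2° = 92.3 + 114.5 = 206.7 kN/m
FS = 206.7 / 105.5 = 1.959

FS = 1.96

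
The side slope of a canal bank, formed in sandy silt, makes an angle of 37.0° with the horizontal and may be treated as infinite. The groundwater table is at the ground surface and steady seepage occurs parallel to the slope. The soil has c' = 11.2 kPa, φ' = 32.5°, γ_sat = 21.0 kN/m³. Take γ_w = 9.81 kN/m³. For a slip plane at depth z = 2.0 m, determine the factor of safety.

With seepage parallel to the slope and the water table at the surface, the effective normal stress on the slip plane uses the buoyant unit weight γ' = γ_sat − γ_w while the driving shear stress uses γ_sat:
FS = [c' + γ' z cos²β tanφ'] / [γ_sat z sinβ cosβ]
γ' = 21.0 − 9.81 = 11.19 kN/m³
Numerator = 11.2 + 11.19·2.0·cos²37.0°·tan32.5° = 11.2 + 11.19·2.0·0.6378·0.6371 = 20.294 kPa
Denominator = 21.0·2.0·sin37.0°·cos37.0° = 21.0·2.0·0.6018·0.7986 = 20.186 kPa
FS = 20.294 / 20.186 = 1.005

FS = 1.01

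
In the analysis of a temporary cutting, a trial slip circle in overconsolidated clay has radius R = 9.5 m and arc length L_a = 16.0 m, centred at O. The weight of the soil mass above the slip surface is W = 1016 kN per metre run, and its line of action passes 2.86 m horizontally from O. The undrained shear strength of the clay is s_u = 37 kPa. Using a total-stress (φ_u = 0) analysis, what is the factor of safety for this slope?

Taking moments about the centre O, the resisting moment is provided by the undrained shear strength acting along the arc:
M_R = s_u·L_a·R = 37·16.00·9.5 = 5624.0 kN·m/m
M_D = W·d = 1016·2.86 = 2905.8 kN·m/m
FS = M_R / M_D = 5624.0 / 2905.8 = 1.935

FS = 1.94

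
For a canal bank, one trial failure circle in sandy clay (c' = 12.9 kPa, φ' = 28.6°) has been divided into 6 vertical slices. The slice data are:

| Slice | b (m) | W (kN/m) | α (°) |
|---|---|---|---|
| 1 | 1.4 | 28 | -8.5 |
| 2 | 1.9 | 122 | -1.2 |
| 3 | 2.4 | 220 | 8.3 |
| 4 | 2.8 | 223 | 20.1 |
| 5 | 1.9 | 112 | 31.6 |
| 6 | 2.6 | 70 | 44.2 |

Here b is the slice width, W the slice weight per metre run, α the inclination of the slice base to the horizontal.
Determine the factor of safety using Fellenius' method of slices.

Ordinary method of slices: FS = Σ[c'·Δl_i + (W_i cosα_i)·tanφ'] / Σ W_i sinα_i, with Δl_i = b_i / cosα_i.
Slice 1: Δl = 1.4/cos(-8.5°) = 1.416 m; N'_1 = 28·cos(-8.5°) = 27.7; c'Δl = 18.26; W sinα = -4.1
Slice 2: Δl = 1.9/cos(-1.2°) = 1.900 m; N'_2 = 122·cos(-1.2°) = 122.0; c'Δl = 24.52; W sinα = -2.6
Slice 3: Δl = 2.4/cos8.3° = 2.425 m; N'_3 = 220·cos8.3° = 217.7; c'Δl = 31.29; W sinα = 31.8
Slice 4: Δl = 2.8/cos20.1° = 2.982 m; N'_4 = 223·cos20.1° = 209.4; c'Δl = 38.46; W sinα = 76.6
Slice 5: Δl = 1.9/cos31.6° = 2.231 m; N'_5 = 112·cos31.6° = 95.4; c'Δl = 28.78; W sinα = 58.7
Slice 6: Δl = 2.6/cos44.2° = 3.627 m; N'_6 = 70·cos44.2° = 50.2; c'Δl = 46.78; W sinα = 48.8
Σc'Δl = 188.1 kN/m; ΣN' = 722.4 kN/m; ΣW sinα = 209.2 kN/m
Resisting = 188.1 + 722.4·tan28.6° = 188.1 + 393.8 = 581.9 kN/m
FS = 581.9 / 209.2 = 2.782

FS = 2.78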